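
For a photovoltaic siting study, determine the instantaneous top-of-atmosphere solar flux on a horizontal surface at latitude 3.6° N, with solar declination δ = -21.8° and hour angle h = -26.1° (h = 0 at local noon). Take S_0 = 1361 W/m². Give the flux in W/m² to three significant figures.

cos θ_z = sin ϕ sin δ + cos ϕ cos δ cos h = -0.023318 + 0.832161 = 0.808843.
Flux = S_0 · cos θ_z = 1361 × 0.808843 = 1101 W/m².

1.10e+03 W/m²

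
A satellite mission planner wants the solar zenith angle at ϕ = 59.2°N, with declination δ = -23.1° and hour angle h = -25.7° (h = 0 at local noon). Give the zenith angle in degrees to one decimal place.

θ_z = 85.0°

cos θ_z = sin ϕ sin δ + cos ϕ cos δ cos h = -0.337002 + 0.424396 = 0.087394.
θ_z = arccos(0.087394) = 85.0°.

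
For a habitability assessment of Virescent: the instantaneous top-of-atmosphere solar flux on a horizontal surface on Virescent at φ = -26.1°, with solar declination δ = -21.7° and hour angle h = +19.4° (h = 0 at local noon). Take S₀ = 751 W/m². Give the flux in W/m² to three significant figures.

713 W/m²

cos θ_z = sin φ sin δ + cos φ cos δ cos h = 0.162666 + 0.787012 = 0.949678.
Flux = S₀ · cos θ_z = 751 × 0.949678 = 713.2 W/m².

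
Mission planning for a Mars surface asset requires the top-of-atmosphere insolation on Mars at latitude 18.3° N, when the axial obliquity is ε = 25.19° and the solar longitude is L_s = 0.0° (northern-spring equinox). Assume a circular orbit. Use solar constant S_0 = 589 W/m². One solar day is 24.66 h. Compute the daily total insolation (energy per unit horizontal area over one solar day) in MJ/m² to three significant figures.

Solar declination: sin δ = sin ε · sin L_s = sin 25.19° × sin 0.0° = 0.00000, so δ = +0.000°.
cos h₀ = −tan(+18.3°) tan(+0.000°) = -0.0000, h₀ = 1.5708 rad.
Bracket: h₀ sin ϕ sin δ + cos ϕ cos δ sin h₀ = 1.5708×0.31399×0.00000 + 0.94943×1.00000×1.00000 = 0.000000 + 0.949430 = 0.949430.
Q̄ = (S_0/π) × [bracket] = (589/π) × 0.949430 = 178.00 W/m².
Daily total = Q̄ × 24.66 h × 3600 s/h = 178.00 × 24.66 × 3600 / 10⁶ = 15.80 MJ/m².

15.8 MJ/m²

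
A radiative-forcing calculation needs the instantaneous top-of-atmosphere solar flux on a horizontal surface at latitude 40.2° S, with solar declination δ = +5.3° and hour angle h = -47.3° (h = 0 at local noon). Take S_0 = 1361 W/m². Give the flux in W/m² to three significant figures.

621 W/m²

cos θ_z = sin ϕ sin δ + cos ϕ cos δ cos h = -0.059621 + 0.515761 = 0.456140.
Flux = S_0 · cos θ_z = 1361 × 0.456140 = 620.8 W/m².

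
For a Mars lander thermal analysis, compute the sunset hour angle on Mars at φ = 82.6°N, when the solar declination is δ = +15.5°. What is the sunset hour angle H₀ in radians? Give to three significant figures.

H₀ = 3.14 rad

Sunrise equation: cos H₀ = −tan φ · tan δ = -2.1353 ≤ −1, so the Sun never sets (polar day) and H₀ = π.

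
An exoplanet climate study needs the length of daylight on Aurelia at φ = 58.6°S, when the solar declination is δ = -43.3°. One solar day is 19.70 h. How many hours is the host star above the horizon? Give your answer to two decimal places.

Sunrise equation: cos H₀ = −tan φ · tan δ = -1.5438 ≤ −1, so the host star never sets (polar day) and H₀ = π.
Daylight = 2H₀/(2π) × 19.70 h = (3.1416/π) × 19.70 = 19.70 h.

19.70 h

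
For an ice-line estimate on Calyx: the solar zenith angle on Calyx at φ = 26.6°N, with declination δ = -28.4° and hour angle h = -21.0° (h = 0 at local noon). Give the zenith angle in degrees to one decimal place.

cos θ_z = sin φ sin δ + cos φ cos δ cos h = -0.212965 + 0.734300 = 0.521335.
θ_z = arccos(0.521335) = 58.6°.

θ_z = 58.6°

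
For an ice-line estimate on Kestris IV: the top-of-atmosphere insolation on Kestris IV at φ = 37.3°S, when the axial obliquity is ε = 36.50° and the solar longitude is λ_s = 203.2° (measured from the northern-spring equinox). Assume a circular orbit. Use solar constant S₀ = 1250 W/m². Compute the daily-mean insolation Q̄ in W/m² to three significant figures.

Solar declination: sin δ = sin ε · sin λ_s = sin 36.50° × sin 203.2° = -0.23433, so δ = -13.552°.
cos H₀ = −tan(-37.3°) tan(-13.552°) = -0.1836, H₀ = 1.7555 rad.
Bracket: H₀ sin φ sin δ + cos φ cos δ sin H₀ = 1.7555×-0.60599×-0.23433 + 0.79547×0.97216×0.98300 = 0.249284 + 0.760178 = 1.009462.
Q̄ = (S₀/π) × [bracket] = (1250/π) × 1.009462 = 401.7 W/m².

Q̄ ≈ 402 W/m²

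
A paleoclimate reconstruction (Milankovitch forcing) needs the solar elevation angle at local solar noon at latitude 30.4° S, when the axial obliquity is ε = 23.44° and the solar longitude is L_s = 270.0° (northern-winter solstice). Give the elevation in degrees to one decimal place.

Solar declination: sin δ = sin ε · sin L_s = sin 23.44° × sin 270.0° = -0.39779, so δ = -23.440°.
At local noon the hour angle is zero, so the zenith angle equals |ϕ − δ| = |-30.4° − (-23.440°)| = 6.960°.
Elevation = 90° − 6.960° = 83.0°.

83.0°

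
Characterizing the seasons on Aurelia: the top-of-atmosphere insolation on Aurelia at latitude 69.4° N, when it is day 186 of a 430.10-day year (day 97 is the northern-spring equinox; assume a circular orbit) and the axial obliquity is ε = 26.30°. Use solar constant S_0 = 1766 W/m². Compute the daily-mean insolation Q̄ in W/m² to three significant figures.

Solar longitude: L_s = 360° × (186 − 97)/430.10 = 74.494°.
sin δ = sin 26.30° × sin 74.494° = 0.42695, so δ = +25.274°.
cos h₀ = −tan(+69.4°) tan(+25.274°) = -1.2561 ≤ −1 ⇒ polar day, h₀ = π.
Bracket: h₀ sin ϕ sin δ + cos ϕ cos δ sin h₀ = 3.1416×0.93606×0.42695 + 0.35184×0.90428×0.00000 = 1.255543 + 0.000000 = 1.255543.
Q̄ = (S_0/π) × [bracket] = (1766/π) × 1.255543 = 705.8 W/m².

Q̄ ≈ 706 W/m²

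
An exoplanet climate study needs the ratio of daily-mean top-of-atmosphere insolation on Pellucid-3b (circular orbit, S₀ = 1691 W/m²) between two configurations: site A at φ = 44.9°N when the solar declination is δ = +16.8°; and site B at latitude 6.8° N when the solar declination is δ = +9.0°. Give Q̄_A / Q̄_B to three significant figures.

— Configuration A (φ=+44.9°):
cos H₀ = −tan(+44.9°) tan(+16.800°) = -0.3009, H₀ = 1.8764 rad.
Bracket: H₀ sin φ sin δ + cos φ cos δ sin H₀ = 1.8764×0.70587×0.28903 + 0.70834×0.95732×0.95367 = 0.382819 + 0.646691 = 1.029510.
Q̄ = (S₀/π) × [bracket] = (1691/π) × 1.029510 = 554.15 W/m².
— Configuration B (φ=+6.8°):
cos H₀ = −tan(+6.8°) tan(+9.000°) = -0.0189, H₀ = 1.5897 rad.
Bracket: H₀ sin φ sin δ + cos φ cos δ sin H₀ = 1.5897×0.11840×0.15643 + 0.99297×0.98769×0.99982 = 0.029443 + 0.980570 = 1.010013.
Q̄ = (S₀/π) × [bracket] = (1691/π) × 1.010013 = 543.65 W/m².
Ratio Q̄_A / Q̄_B = 554.15 / 543.65 = 1.019.

Q̄_A / Q̄_B ≈ 1.02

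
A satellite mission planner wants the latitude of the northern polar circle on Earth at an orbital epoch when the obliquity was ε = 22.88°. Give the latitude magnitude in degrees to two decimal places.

67.12°

The polar circle is the lowest latitude that experiences at least one full rotation of continuous daylight at the northern-summer solstice; it lies at |φ| = 90° − ε = 90° − 22.88° = 67.12°.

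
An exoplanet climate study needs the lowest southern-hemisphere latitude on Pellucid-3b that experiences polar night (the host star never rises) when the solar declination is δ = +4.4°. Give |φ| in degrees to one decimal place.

Polar night requires cos H₀ = −tan φ tan δ ≥ 1, i.e. tan φ tan δ ≤ −1.
The boundary is |tan φ| · |tan δ| = 1, so |φ| = 90° − |δ| = 90° − 4.4° = 85.6° in the southern hemisphere.

|φ| = 85.6°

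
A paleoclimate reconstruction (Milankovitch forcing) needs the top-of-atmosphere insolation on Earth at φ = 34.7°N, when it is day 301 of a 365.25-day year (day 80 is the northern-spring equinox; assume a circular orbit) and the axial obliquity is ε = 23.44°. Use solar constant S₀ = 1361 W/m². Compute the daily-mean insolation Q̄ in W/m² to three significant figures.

Q̄ ≈ 256 W/m²

Solar longitude: λ_s = 360° × (301 − 80)/365.25 = 217.823°.
sin δ = sin 23.44° × sin 217.823° = -0.24394, so δ = -14.119°.
cos H₀ = −tan(+34.7°) tan(-14.119°) = 0.1742, H₀ = 1.3957 rad.
Bracket: H₀ sin φ sin δ + cos φ cos δ sin H₀ = 1.3957×0.56928×-0.24394 + 0.82214×0.96979×0.98472 = -0.193821 + 0.785120 = 0.591299.
Q̄ = (S₀/π) × [bracket] = (1361/π) × 0.591299 = 256.2 W/m².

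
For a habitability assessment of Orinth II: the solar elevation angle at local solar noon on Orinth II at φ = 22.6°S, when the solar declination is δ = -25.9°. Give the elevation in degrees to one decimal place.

At local noon the hour angle is zero, so the zenith angle equals |φ − δ| = |-22.6° − (-25.900°)| = 3.300°.
Elevation = 90° − 3.300° = 86.7°.

86.7°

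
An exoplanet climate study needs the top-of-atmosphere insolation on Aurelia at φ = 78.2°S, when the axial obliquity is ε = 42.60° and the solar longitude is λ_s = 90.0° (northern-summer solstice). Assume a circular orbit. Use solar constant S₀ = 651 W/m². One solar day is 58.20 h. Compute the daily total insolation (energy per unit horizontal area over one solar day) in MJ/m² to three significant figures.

0.00 MJ/m²

Solar declination: sin δ = sin ε · sin λ_s = sin 42.60° × sin 90.0° = 0.67688, so δ = +42.600°.
cos H₀ = −tan(-78.2°) tan(+42.600°) = 4.4016 ≥ 1 ⇒ polar night, H₀ = 0 and Q̄ = 0.
Daily total = Q̄ × 58.20 h × 3600 s/h = 0.00 MJ/m².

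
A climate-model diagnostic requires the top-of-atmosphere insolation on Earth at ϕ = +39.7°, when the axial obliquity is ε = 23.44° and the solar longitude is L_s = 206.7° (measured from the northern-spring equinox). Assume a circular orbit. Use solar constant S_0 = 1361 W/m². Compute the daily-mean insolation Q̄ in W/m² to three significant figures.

Solar declination: sin δ = sin ε · sin L_s = sin 23.44° × sin 206.7° = -0.17873, so δ = -10.296°.
cos h₀ = −tan(+39.7°) tan(-10.296°) = 0.1508, h₀ = 1.4194 rad.
Bracket: h₀ sin ϕ sin δ + cos ϕ cos δ sin h₀ = 1.4194×0.63877×-0.17873 + 0.76940×0.98390×0.98856 = -0.162049 + 0.748352 = 0.586303.
Q̄ = (S_0/π) × [bracket] = (1361/π) × 0.586303 = 254.0 W/m².

Q̄ ≈ 254 W/m²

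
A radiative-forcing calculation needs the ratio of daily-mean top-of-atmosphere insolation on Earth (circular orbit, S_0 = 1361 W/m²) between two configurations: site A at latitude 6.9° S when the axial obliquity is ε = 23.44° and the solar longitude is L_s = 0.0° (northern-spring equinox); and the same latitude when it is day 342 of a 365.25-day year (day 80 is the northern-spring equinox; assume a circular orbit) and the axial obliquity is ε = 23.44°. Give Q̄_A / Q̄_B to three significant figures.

— Configuration A (ϕ=-6.9°):
Solar declination: sin δ = sin ε · sin L_s = sin 23.44° × sin 0.0° = 0.00000, so δ = +0.000°.
cos h₀ = −tan(-6.9°) tan(+0.000°) = 0.0000, h₀ = 1.5708 rad.
Bracket: h₀ sin ϕ sin δ + cos ϕ cos δ sin h₀ = 1.5708×-0.12014×0.00000 + 0.99276×1.00000×1.00000 = -0.000000 + 0.992760 = 0.992760.
Q̄ = (S_0/π) × [bracket] = (1361/π) × 0.992760 = 430.08 W/m².
— Configuration B (ϕ=-6.9°):
Solar longitude: L_s = 360° × (342 − 80)/365.25 = 258.234°.
sin δ = sin 23.44° × sin 258.234° = -0.38943, so δ = -22.919°.
cos h₀ = −tan(-6.9°) tan(-22.919°) = -0.0512, h₀ = 1.6220 rad.
Bracket: h₀ sin ϕ sin δ + cos ϕ cos δ sin h₀ = 1.6220×-0.12014×-0.38943 + 0.99276×0.92106×0.99869 = 0.075887 + 0.913194 = 0.989081.
Q̄ = (S_0/π) × [bracket] = (1361/π) × 0.989081 = 428.49 W/m².
Ratio Q̄_A / Q̄_B = 430.08 / 428.49 = 1.004.

Q̄_A / Q̄_B ≈ 1.00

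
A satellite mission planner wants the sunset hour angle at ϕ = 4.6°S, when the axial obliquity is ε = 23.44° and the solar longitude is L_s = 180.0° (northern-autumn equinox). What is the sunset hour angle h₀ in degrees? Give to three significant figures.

Solar declination: sin δ = sin ε · sin L_s = sin 23.44° × sin 180.0° = 0.00000, so δ = +0.000°.
cos h₀ = −tan ϕ · tan δ = −tan(-4.6°) × tan(+0.000°) = 0.0000, so h₀ = 1.5708 rad = 90.00°.

h₀ = 90.0°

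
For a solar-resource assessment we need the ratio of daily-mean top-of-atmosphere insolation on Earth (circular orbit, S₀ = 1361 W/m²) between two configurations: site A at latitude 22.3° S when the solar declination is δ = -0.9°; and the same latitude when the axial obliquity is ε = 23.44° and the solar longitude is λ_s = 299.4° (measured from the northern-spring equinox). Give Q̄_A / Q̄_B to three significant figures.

Q̄_A / Q̄_B ≈ 0.862

— Configuration A (φ=-22.3°):
cos H₀ = −tan(-22.3°) tan(-0.900°) = -0.0064, H₀ = 1.5772 rad.
Bracket: H₀ sin φ sin δ + cos φ cos δ sin H₀ = 1.5772×-0.37946×-0.01571 + 0.92521×0.99988×0.99998 = 0.009402 + 0.925080 = 0.934482.
Q̄ = (S₀/π) × [bracket] = (1361/π) × 0.934482 = 404.84 W/m².
— Configuration B (φ=-22.3°):
Solar declination: sin δ = sin ε · sin λ_s = sin 23.44° × sin 299.4° = -0.34656, so δ = -20.277°.
cos H₀ = −tan(-22.3°) tan(-20.277°) = -0.1515, H₀ = 1.7229 rad.
Bracket: H₀ sin φ sin δ + cos φ cos δ sin H₀ = 1.7229×-0.37946×-0.34656 + 0.92521×0.93803×0.98845 = 0.226571 + 0.857851 = 1.084422.
Q̄ = (S₀/π) × [bracket] = (1361/π) × 1.084422 = 469.79 W/m².
Ratio Q̄_A / Q̄_B = 404.84 / 469.79 = 0.8617.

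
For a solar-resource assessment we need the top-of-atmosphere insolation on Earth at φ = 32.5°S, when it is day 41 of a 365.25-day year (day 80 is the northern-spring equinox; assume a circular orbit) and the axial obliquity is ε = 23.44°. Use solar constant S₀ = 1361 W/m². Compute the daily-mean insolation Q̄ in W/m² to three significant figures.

Solar longitude: λ_s = 360° × (41 − 80)/365.25 = -38.439°, i.e. -38.439° + 360° = 321.561°.
sin δ = sin 23.44° × sin 321.561° = -0.24730, so δ = -14.318°.
cos H₀ = −tan(-32.5°) tan(-14.318°) = -0.1626, H₀ = 1.7341 rad.
Bracket: H₀ sin φ sin δ + cos φ cos δ sin H₀ = 1.7341×-0.53730×-0.24730 + 0.84339×0.96894×0.98669 = 0.230417 + 0.806317 = 1.036734.
Q̄ = (S₀/π) × [bracket] = (1361/π) × 1.036734 = 449.1 W/m².

Q̄ ≈ 449 W/m²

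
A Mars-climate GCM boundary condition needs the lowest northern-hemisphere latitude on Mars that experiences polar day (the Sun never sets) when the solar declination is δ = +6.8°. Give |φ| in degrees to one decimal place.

|φ| = 83.2°

Polar day requires cos H₀ = −tan φ tan δ ≤ −1, i.e. tan φ tan δ ≥ 1.
The boundary is |tan φ| · |tan δ| = 1, so |φ| = 90° − |δ| = 90° − 6.8° = 83.2° in the northern hemisphere.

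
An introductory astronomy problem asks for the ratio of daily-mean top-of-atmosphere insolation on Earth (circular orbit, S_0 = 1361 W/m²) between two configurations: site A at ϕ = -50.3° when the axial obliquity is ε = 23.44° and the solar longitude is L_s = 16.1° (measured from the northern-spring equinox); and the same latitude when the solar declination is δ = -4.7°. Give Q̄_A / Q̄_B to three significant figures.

Q̄_A / Q̄_B ≈ 0.687

— Configuration A (ϕ=-50.3°):
Solar declination: sin δ = sin ε · sin L_s = sin 23.44° × sin 16.1° = 0.11031, so δ = +6.333°.
cos h₀ = −tan(-50.3°) tan(+6.333°) = 0.1337, h₀ = 1.4367 rad.
Bracket: h₀ sin ϕ sin δ + cos ϕ cos δ sin h₀ = 1.4367×-0.76940×0.11031 + 0.63877×0.99390×0.99102 = -0.121936 + 0.629172 = 0.507236.
Q̄ = (S_0/π) × [bracket] = (1361/π) × 0.507236 = 219.74 W/m².
— Configuration B (ϕ=-50.3°):
cos h₀ = −tan(-50.3°) tan(-4.700°) = -0.0990, h₀ = 1.6700 rad.
Bracket: h₀ sin ϕ sin δ + cos ϕ cos δ sin h₀ = 1.6700×-0.76940×-0.08194 + 0.63877×0.99664×0.99508 = 0.105285 + 0.633492 = 0.738777.
Q̄ = (S_0/π) × [bracket] = (1361/π) × 0.738777 = 320.05 W/m².
Ratio Q̄_A / Q̄_B = 219.74 / 320.05 = 0.6866.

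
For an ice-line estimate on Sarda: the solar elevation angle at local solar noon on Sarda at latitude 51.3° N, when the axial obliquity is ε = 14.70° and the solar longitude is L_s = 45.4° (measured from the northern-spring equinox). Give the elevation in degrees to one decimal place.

Solar declination: sin δ = sin ε · sin L_s = sin 14.70° × sin 45.4° = 0.18068, so δ = +10.410°.
At local noon the hour angle is zero, so the zenith angle equals |ϕ − δ| = |+51.3° − (+10.410°)| = 40.890°.
Elevation = 90° − 40.890° = 49.1°.

49.1°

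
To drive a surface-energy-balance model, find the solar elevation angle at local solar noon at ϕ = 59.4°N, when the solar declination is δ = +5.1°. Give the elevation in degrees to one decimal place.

35.7°

At local noon the hour angle is zero, so the zenith angle equals |ϕ − δ| = |+59.4° − (+5.100°)| = 54.300°.
Elevation = 90° − 54.300° = 35.7°.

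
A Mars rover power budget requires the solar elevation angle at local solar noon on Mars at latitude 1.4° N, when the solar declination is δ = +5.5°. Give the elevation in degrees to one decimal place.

85.9°

At local noon the hour angle is zero, so the zenith angle equals |ϕ − δ| = |+1.4° − (+5.500°)| = 4.100°.
Elevation = 90° − 4.100° = 85.9°.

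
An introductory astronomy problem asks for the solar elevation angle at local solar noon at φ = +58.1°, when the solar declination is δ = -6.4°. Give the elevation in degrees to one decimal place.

At local noon the hour angle is zero, so the zenith angle equals |φ − δ| = |+58.1° − (-6.400°)| = 64.500°.
Elevation = 90° − 64.500° = 25.5°.

25.5°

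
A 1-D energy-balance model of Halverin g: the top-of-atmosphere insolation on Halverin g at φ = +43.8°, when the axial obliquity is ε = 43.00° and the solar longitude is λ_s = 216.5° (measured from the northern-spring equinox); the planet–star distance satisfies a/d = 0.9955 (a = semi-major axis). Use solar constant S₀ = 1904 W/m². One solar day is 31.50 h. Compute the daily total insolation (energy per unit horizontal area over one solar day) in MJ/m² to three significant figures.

Solar declination: sin δ = sin ε · sin λ_s = sin 43.00° × sin 216.5° = -0.40567, so δ = -23.933°.
cos H₀ = −tan(+43.8°) tan(-23.933°) = 0.4256, H₀ = 1.1312 rad.
Bracket: H₀ sin φ sin δ + cos φ cos δ sin H₀ = 1.1312×0.69214×-0.40567 + 0.72176×0.91402×0.90490 = -0.317619 + 0.596965 = 0.279346.
Inverse-square distance factor (a/d)² = 0.9955² = 0.991020.
Q̄ = (S₀/π) × 0.991020 × [bracket] = (1904/π) × 0.991020 × 0.279346 = 167.78 W/m².
Daily total = Q̄ × 31.50 h × 3600 s/h = 167.78 × 31.50 × 3600 / 10⁶ = 19.03 MJ/m².

19.0 MJ/m²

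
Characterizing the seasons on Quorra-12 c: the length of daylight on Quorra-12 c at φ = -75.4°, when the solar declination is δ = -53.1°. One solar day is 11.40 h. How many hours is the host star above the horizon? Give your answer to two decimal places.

11.40 h

Sunrise equation: cos H₀ = −tan φ · tan δ = -5.1131 ≤ −1, so the host star never sets (polar day) and H₀ = π.
Daylight = 2H₀/(2π) × 11.40 h = (3.1416/π) × 11.40 = 11.40 h.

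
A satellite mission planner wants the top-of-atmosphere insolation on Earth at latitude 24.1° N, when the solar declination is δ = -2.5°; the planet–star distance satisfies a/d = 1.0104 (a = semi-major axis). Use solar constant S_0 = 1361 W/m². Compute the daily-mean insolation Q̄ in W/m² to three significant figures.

cos h₀ = −tan(+24.1°) tan(-2.500°) = 0.0195, h₀ = 1.5513 rad.
Bracket: h₀ sin ϕ sin δ + cos ϕ cos δ sin h₀ = 1.5513×0.40833×-0.04362 + 0.91283×0.99905×0.99981 = -0.027631 + 0.911790 = 0.884159.
Inverse-square distance factor (a/d)² = 1.0104² = 1.020908.
Q̄ = (S_0/π) × 1.020908 × [bracket] = (1361/π) × 1.020908 × 0.884159 = 391.0 W/m².

Q̄ ≈ 391 W/m²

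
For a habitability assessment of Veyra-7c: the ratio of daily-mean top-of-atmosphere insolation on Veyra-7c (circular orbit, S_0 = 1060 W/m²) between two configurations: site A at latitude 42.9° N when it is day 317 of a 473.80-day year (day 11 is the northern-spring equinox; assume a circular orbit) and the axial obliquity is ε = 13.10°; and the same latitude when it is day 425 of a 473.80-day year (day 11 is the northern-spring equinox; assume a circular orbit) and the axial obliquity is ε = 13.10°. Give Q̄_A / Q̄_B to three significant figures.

Q̄_A / Q̄_B ≈ 0.964

— Configuration A (ϕ=+42.9°):
Solar longitude: L_s = 360° × (317 − 11)/473.80 = 232.503°.
sin δ = sin 13.10° × sin 232.503° = -0.17982, so δ = -10.359°.
cos h₀ = −tan(+42.9°) tan(-10.359°) = 0.1699, h₀ = 1.4001 rad.
Bracket: h₀ sin ϕ sin δ + cos ϕ cos δ sin h₀ = 1.4001×0.68072×-0.17982 + 0.73254×0.98370×0.98547 = -0.171382 + 0.710129 = 0.538747.
Q̄ = (S_0/π) × [bracket] = (1060/π) × 0.538747 = 181.78 W/m².
— Configuration B (ϕ=+42.9°):
Solar longitude: L_s = 360° × (425 − 11)/473.80 = 314.563°.
sin δ = sin 13.10° × sin 314.563° = -0.16148, so δ = -9.293°.
cos h₀ = −tan(+42.9°) tan(-9.293°) = 0.1521, h₀ = 1.4181 rad.
Bracket: h₀ sin ϕ sin δ + cos ϕ cos δ sin h₀ = 1.4181×0.68072×-0.16148 + 0.73254×0.98688×0.98837 = -0.155881 + 0.714521 = 0.558640.
Q̄ = (S_0/π) × [bracket] = (1060/π) × 0.558640 = 188.49 W/m².
Ratio Q̄_A / Q̄_B = 181.78 / 188.49 = 0.9644.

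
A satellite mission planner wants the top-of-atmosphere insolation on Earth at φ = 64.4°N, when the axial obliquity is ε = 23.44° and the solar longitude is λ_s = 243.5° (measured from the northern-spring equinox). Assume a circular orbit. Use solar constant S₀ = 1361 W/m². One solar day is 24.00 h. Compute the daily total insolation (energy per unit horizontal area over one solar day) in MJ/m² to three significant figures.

Solar declination: sin δ = sin ε · sin λ_s = sin 23.44° × sin 243.5° = -0.35599, so δ = -20.854°.
cos H₀ = −tan(+64.4°) tan(-20.854°) = 0.7951, H₀ = 0.6516 rad.
Bracket: H₀ sin φ sin δ + cos φ cos δ sin H₀ = 0.6516×0.90183×-0.35599 + 0.43209×0.93449×0.60647 = -0.209191 + 0.244883 = 0.035692.
Q̄ = (S₀/π) × [bracket] = (1361/π) × 0.035692 = 15.462 W/m².
Daily total = Q̄ × 24.00 h × 3600 s/h = 15.462 × 24.00 × 3600 / 10⁶ = 1.336 MJ/m².

1.34 MJ/m²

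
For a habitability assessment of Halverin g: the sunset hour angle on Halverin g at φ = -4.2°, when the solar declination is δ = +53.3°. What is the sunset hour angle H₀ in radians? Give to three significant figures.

H₀ = 1.47 rad

cos H₀ = −tan φ · tan δ = −tan(-4.2°) × tan(+53.300°) = 0.0985, so H₀ = 1.4721 rad = 84.35°.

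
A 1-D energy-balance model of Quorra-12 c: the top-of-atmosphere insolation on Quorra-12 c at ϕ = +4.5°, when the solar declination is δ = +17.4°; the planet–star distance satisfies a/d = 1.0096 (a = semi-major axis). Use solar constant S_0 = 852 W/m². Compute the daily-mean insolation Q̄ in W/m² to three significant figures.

cos h₀ = −tan(+4.5°) tan(+17.400°) = -0.0247, h₀ = 1.5955 rad.
Bracket: h₀ sin ϕ sin δ + cos ϕ cos δ sin h₀ = 1.5955×0.07846×0.29904 + 0.99692×0.95424×0.99970 = 0.037435 + 0.951016 = 0.988451.
Inverse-square distance factor (a/d)² = 1.0096² = 1.019292.
Q̄ = (S_0/π) × 1.019292 × [bracket] = (852/π) × 1.019292 × 0.988451 = 273.2 W/m².

Q̄ ≈ 273 W/m²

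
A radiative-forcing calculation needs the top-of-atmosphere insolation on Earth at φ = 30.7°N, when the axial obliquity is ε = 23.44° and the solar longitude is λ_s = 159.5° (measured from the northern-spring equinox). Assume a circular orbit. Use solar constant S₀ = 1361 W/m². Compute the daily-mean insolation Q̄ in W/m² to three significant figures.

Solar declination: sin δ = sin ε · sin λ_s = sin 23.44° × sin 159.5° = 0.13931, so δ = +8.008°.
cos H₀ = −tan(+30.7°) tan(+8.008°) = -0.0835, H₀ = 1.6544 rad.
Bracket: H₀ sin φ sin δ + cos φ cos δ sin H₀ = 1.6544×0.51054×0.13931 + 0.85985×0.99025×0.99651 = 0.117666 + 0.848495 = 0.966161.
Q̄ = (S₀/π) × [bracket] = (1361/π) × 0.966161 = 418.6 W/m².

Q̄ ≈ 419 W/m²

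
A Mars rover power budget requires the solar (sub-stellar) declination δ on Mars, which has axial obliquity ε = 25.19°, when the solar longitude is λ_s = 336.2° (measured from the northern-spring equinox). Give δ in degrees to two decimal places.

δ = -9.89°

sin δ = sin ε · sin λ_s = sin 25.19° × sin 336.2° = -0.171757.
δ = arcsin(-0.171757) = -9.89°.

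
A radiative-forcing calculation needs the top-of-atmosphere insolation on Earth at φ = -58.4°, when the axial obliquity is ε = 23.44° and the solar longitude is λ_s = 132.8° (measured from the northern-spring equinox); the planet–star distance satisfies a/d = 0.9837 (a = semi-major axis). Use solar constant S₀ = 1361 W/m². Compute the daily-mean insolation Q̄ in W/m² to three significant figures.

Q̄ ≈ 72.8 W/m²

Solar declination: sin δ = sin ε · sin λ_s = sin 23.44° × sin 132.8° = 0.29187, so δ = +16.970°.
cos H₀ = −tan(-58.4°) tan(+16.970°) = 0.4960, H₀ = 1.0518 rad.
Bracket: H₀ sin φ sin δ + cos φ cos δ sin H₀ = 1.0518×-0.85173×0.29187 + 0.52399×0.95646×0.86831 = -0.261472 + 0.435176 = 0.173704.
Inverse-square distance factor (a/d)² = 0.9837² = 0.967666.
Q̄ = (S₀/π) × 0.967666 × [bracket] = (1361/π) × 0.967666 × 0.173704 = 72.82 W/m².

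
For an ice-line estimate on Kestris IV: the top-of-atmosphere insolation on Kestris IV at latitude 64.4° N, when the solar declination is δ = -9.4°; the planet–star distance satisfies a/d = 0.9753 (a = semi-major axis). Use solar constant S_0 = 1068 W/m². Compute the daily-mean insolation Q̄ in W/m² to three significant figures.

Q̄ ≈ 71.3 W/m²

cos h₀ = −tan(+64.4°) tan(-9.400°) = 0.3455, h₀ = 1.2180 rad.
Bracket: h₀ sin ϕ sin δ + cos ϕ cos δ sin h₀ = 1.2180×0.90183×-0.16333 + 0.43209×0.98657×0.93841 = -0.179406 + 0.400032 = 0.220626.
Inverse-square distance factor (a/d)² = 0.9753² = 0.951210.
Q̄ = (S_0/π) × 0.951210 × [bracket] = (1068/π) × 0.951210 × 0.220626 = 71.34 W/m².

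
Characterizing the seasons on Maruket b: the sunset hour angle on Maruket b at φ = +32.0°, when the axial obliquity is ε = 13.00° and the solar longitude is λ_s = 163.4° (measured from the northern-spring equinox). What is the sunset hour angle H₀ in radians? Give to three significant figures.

Solar declination: sin δ = sin ε · sin λ_s = sin 13.00° × sin 163.4° = 0.06427, so δ = +3.685°.
cos H₀ = −tan φ · tan δ = −tan(+32.0°) × tan(+3.685°) = -0.0402, so H₀ = 1.6110 rad = 92.31°.

H₀ = 1.61 rad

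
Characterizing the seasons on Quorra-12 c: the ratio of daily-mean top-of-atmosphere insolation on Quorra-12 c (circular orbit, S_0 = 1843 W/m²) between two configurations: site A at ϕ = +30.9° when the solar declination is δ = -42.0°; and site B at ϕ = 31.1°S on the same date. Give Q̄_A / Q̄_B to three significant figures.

— Configuration A (ϕ=+30.9°):
cos h₀ = −tan(+30.9°) tan(-42.000°) = 0.5389, h₀ = 1.0017 rad.
Bracket: h₀ sin ϕ sin δ + cos ϕ cos δ sin h₀ = 1.0017×0.51354×-0.66913 + 0.85806×0.74314×0.84238 = -0.344209 + 0.537151 = 0.192942.
Q̄ = (S_0/π) × [bracket] = (1843/π) × 0.192942 = 113.19 W/m².
— Configuration B (ϕ=-31.1°):
cos h₀ = −tan(-31.1°) tan(-42.000°) = -0.5432, h₀ = 2.1450 rad.
Bracket: h₀ sin ϕ sin δ + cos ϕ cos δ sin h₀ = 2.1450×-0.51653×-0.66913 + 0.85627×0.74314×0.83963 = 0.741367 + 0.534280 = 1.275647.
Q̄ = (S_0/π) × [bracket] = (1843/π) × 1.275647 = 748.35 W/m².
Ratio Q̄_A / Q̄_B = 113.19 / 748.35 = 0.1513.

Q̄_A / Q̄_B ≈ 0.151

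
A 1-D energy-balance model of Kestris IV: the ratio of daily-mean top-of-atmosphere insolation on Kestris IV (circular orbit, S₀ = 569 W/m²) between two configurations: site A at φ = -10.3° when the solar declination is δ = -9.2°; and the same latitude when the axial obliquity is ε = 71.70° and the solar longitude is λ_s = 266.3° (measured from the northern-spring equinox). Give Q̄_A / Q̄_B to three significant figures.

Q̄_A / Q̄_B ≈ 1.62

— Configuration A (φ=-10.3°):
cos H₀ = −tan(-10.3°) tan(-9.200°) = -0.0294, H₀ = 1.6002 rad.
Bracket: H₀ sin φ sin δ + cos φ cos δ sin H₀ = 1.6002×-0.17880×-0.15988 + 0.98389×0.98714×0.99957 = 0.045744 + 0.970820 = 1.016564.
Q̄ = (S₀/π) × [bracket] = (569/π) × 1.016564 = 184.12 W/m².
— Configuration B (φ=-10.3°):
Solar declination: sin δ = sin ε · sin λ_s = sin 71.70° × sin 266.3° = -0.94745, so δ = -71.342°.
cos H₀ = −tan(-10.3°) tan(-71.342°) = -0.5382, H₀ = 2.1391 rad.
Bracket: H₀ sin φ sin δ + cos φ cos δ sin H₀ = 2.1391×-0.17880×-0.94745 + 0.98389×0.31991×0.84281 = 0.362372 + 0.265280 = 0.627652.
Q̄ = (S₀/π) × [bracket] = (569/π) × 0.627652 = 113.68 W/m².
Ratio Q̄_A / Q̄_B = 184.12 / 113.68 = 1.620.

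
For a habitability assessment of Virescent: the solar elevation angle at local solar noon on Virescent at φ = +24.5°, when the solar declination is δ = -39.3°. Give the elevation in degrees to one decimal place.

26.2°

At local noon the hour angle is zero, so the zenith angle equals |φ − δ| = |+24.5° − (-39.300°)| = 63.800°.
Elevation = 90° − 63.800° = 26.2°.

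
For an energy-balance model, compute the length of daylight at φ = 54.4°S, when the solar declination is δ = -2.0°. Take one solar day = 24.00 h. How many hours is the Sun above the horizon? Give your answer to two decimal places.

cos H₀ = −tan φ · tan δ = −tan(-54.4°) × tan(-2.000°) = -0.0488, so H₀ = 1.6196 rad = 92.80°.
Daylight = 2H₀/(2π) × 24.00 h = (1.6196/π) × 24.00 = 12.37 h.

12.37 h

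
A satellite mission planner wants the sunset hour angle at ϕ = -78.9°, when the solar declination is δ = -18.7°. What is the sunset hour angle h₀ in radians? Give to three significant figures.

Sunrise equation: cos h₀ = −tan ϕ · tan δ = -1.7253 ≤ −1, so the Sun never sets (polar day) and h₀ = π.

h₀ = 3.14 rad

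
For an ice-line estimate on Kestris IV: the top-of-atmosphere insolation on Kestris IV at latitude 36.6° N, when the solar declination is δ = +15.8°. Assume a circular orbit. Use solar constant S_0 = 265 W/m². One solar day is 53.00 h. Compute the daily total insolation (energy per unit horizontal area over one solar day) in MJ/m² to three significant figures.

cos h₀ = −tan(+36.6°) tan(+15.800°) = -0.2102, h₀ = 1.7825 rad.
Bracket: h₀ sin ϕ sin δ + cos ϕ cos δ sin h₀ = 1.7825×0.59622×0.27228 + 0.80282×0.96222×0.97767 = 0.289369 + 0.755240 = 1.044609.
Q̄ = (S_0/π) × [bracket] = (265/π) × 1.044609 = 88.115 W/m².
Daily total = Q̄ × 53.00 h × 3600 s/h = 88.115 × 53.00 × 3600 / 10⁶ = 16.81 MJ/m².

16.8 MJ/m²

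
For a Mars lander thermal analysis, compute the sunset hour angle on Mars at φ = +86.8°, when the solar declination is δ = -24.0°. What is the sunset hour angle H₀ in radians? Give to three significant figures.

cos H₀ = −tan φ · tan δ = 7.9635 ≥ 1, so the Sun never rises (polar night) and H₀ = 0.

H₀ = 0.00 rad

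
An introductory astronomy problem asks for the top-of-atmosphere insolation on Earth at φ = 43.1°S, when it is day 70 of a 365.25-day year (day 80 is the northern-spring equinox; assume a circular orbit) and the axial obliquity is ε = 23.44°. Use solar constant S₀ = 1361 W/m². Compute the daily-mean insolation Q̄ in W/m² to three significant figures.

Q̄ ≈ 348 W/m²

Solar longitude: λ_s = 360° × (70 − 80)/365.25 = -9.856°, i.e. -9.856° + 360° = 350.144°.
sin δ = sin 23.44° × sin 350.144° = -0.06809, so δ = -3.904°.
cos H₀ = −tan(-43.1°) tan(-3.904°) = -0.0639, H₀ = 1.6347 rad.
Bracket: H₀ sin φ sin δ + cos φ cos δ sin H₀ = 1.6347×-0.68327×-0.06809 + 0.73016×0.99768×0.99796 = 0.076053 + 0.726980 = 0.803033.
Q̄ = (S₀/π) × [bracket] = (1361/π) × 0.803033 = 347.9 W/m².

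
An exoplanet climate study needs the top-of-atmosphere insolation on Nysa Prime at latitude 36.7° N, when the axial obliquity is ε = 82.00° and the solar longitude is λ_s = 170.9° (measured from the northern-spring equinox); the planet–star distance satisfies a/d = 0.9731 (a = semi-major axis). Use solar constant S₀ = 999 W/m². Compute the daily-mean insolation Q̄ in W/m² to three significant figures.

Q̄ ≈ 284 W/m²

Solar declination: sin δ = sin ε · sin λ_s = sin 82.00° × sin 170.9° = 0.15662, so δ = +9.011°.
cos H₀ = −tan(+36.7°) tan(+9.011°) = -0.1182, H₀ = 1.6893 rad.
Bracket: H₀ sin φ sin δ + cos φ cos δ sin H₀ = 1.6893×0.59763×0.15662 + 0.80178×0.98766×0.99299 = 0.158120 + 0.786335 = 0.944455.
Inverse-square distance factor (a/d)² = 0.9731² = 0.946924.
Q̄ = (S₀/π) × 0.946924 × [bracket] = (999/π) × 0.946924 × 0.944455 = 284.4 W/m².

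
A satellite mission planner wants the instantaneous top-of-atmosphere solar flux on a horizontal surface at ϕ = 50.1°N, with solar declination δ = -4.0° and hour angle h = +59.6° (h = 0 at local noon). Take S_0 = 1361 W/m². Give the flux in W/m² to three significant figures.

368 W/m²

cos θ_z = sin ϕ sin δ + cos ϕ cos δ cos h = -0.053515 + 0.323804 = 0.270289.
Flux = S_0 · cos θ_z = 1361 × 0.270289 = 367.9 W/m².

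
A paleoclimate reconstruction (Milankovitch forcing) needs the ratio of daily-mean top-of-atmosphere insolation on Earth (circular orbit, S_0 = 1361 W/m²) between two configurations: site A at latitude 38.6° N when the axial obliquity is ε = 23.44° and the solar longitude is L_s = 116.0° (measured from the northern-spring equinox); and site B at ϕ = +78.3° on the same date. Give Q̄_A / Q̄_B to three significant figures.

Q̄_A / Q̄_B ≈ 1.01

— Configuration A (ϕ=+38.6°):
Solar declination: sin δ = sin ε · sin L_s = sin 23.44° × sin 116.0° = 0.35753, so δ = +20.949°.
cos h₀ = −tan(+38.6°) tan(+20.949°) = -0.3056, h₀ = 1.8814 rad.
Bracket: h₀ sin ϕ sin δ + cos ϕ cos δ sin h₀ = 1.8814×0.62388×0.35753 + 0.78152×0.93390×0.95216 = 0.419657 + 0.694945 = 1.114602.
Q̄ = (S_0/π) × [bracket] = (1361/π) × 1.114602 = 482.87 W/m².
— Configuration B (ϕ=+78.3°):
cos h₀ = −tan(+78.3°) tan(+20.949°) = -1.8486 ≤ −1 ⇒ polar day, h₀ = π.
Bracket: h₀ sin ϕ sin δ + cos ϕ cos δ sin h₀ = 3.1416×0.97922×0.35753 + 0.20279×0.93390×0.00000 = 1.099876 + 0.000000 = 1.099876.
Q̄ = (S_0/π) × [bracket] = (1361/π) × 1.099876 = 476.49 W/m².
Ratio Q̄_A / Q̄_B = 482.87 / 476.49 = 1.013.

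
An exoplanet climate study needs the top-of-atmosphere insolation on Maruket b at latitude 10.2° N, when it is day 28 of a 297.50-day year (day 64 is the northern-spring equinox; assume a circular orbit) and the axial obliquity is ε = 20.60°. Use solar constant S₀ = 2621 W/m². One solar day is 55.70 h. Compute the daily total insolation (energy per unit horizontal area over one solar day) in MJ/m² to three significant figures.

149 MJ/m²

Solar longitude: λ_s = 360° × (28 − 64)/297.50 = -43.563°, i.e. -43.563° + 360° = 316.437°.
sin δ = sin 20.60° × sin 316.437° = -0.24247, so δ = -14.033°.
cos H₀ = −tan(+10.2°) tan(-14.033°) = 0.0450, H₀ = 1.5258 rad.
Bracket: H₀ sin φ sin δ + cos φ cos δ sin H₀ = 1.5258×0.17708×-0.24247 + 0.98420×0.97016×0.99899 = -0.065513 + 0.953867 = 0.888354.
Q̄ = (S₀/π) × [bracket] = (2621/π) × 0.888354 = 741.15 W/m².
Daily total = Q̄ × 55.70 h × 3600 s/h = 741.15 × 55.70 × 3600 / 10⁶ = 148.6 MJ/m².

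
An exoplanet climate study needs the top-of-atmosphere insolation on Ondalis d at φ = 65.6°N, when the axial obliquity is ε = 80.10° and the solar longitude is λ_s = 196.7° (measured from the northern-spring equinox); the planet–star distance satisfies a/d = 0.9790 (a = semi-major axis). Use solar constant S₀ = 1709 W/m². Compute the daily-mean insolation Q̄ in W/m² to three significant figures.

Solar declination: sin δ = sin ε · sin λ_s = sin 80.10° × sin 196.7° = -0.28308, so δ = -16.444°.
cos H₀ = −tan(+65.6°) tan(-16.444°) = 0.6507, H₀ = 0.8623 rad.
Bracket: H₀ sin φ sin δ + cos φ cos δ sin H₀ = 0.8623×0.91068×-0.28308 + 0.41310×0.95910×0.75937 = -0.222297 + 0.300866 = 0.078569.
Inverse-square distance factor (a/d)² = 0.9790² = 0.958441.
Q̄ = (S₀/π) × 0.958441 × [bracket] = (1709/π) × 0.958441 × 0.078569 = 40.96 W/m².

Q̄ ≈ 41.0 W/m²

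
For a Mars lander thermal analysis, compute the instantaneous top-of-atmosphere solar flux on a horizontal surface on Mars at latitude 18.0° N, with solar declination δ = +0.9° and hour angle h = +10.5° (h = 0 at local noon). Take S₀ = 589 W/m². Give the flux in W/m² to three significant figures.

554 W/m²

cos θ_z = sin φ sin δ + cos φ cos δ cos h = 0.004854 + 0.935016 = 0.939870.
Flux = S₀ · cos θ_z = 589 × 0.939870 = 553.6 W/m².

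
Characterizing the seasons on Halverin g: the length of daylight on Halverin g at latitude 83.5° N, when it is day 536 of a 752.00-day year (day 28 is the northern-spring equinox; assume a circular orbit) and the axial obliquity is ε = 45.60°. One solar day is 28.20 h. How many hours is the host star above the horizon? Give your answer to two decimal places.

Solar longitude: λ_s = 360° × (536 − 28)/752.00 = 243.191°.
sin δ = sin 45.60° × sin 243.191° = -0.63768, so δ = -39.619°.
cos H₀ = −tan φ · tan δ = 7.2658 ≥ 1, so the host star never rises (polar night) and H₀ = 0.
Daylight = 2H₀/(2π) × 28.20 h = (0.0000/π) × 28.20 = 0.00 h.

0.00 h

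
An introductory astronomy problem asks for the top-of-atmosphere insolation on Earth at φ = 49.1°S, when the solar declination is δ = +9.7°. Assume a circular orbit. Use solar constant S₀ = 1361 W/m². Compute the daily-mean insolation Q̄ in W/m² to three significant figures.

cos H₀ = −tan(-49.1°) tan(+9.700°) = 0.1973, H₀ = 1.3722 rad.
Bracket: H₀ sin φ sin δ + cos φ cos δ sin H₀ = 1.3722×-0.75585×0.16849 + 0.65474×0.98570×0.98034 = -0.174754 + 0.632689 = 0.457935.
Q̄ = (S₀/π) × [bracket] = (1361/π) × 0.457935 = 198.4 W/m².

Q̄ ≈ 198 W/m²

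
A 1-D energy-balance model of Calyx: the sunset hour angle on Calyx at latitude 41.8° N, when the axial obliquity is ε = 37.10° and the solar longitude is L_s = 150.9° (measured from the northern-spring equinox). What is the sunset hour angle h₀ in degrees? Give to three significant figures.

h₀ = 106°

Solar declination: sin δ = sin ε · sin L_s = sin 37.10° × sin 150.9° = 0.29336, so δ = +17.059°.
cos h₀ = −tan ϕ · tan δ = −tan(+41.8°) × tan(+17.059°) = -0.2744, so h₀ = 1.8487 rad = 105.92°.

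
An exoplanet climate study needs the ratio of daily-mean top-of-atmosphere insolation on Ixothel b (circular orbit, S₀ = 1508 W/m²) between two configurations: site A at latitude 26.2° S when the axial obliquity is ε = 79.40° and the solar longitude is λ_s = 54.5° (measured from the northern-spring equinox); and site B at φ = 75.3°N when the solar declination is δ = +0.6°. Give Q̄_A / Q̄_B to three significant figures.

— Configuration A (φ=-26.2°):
Solar declination: sin δ = sin ε · sin λ_s = sin 79.40° × sin 54.5° = 0.80022, so δ = +53.151°.
cos H₀ = −tan(-26.2°) tan(+53.151°) = 0.6566, H₀ = 0.8545 rad.
Bracket: H₀ sin φ sin δ + cos φ cos δ sin H₀ = 0.8545×-0.44151×0.80022 + 0.89726×0.59970×0.75425 = -0.301899 + 0.405852 = 0.103953.
Q̄ = (S₀/π) × [bracket] = (1508/π) × 0.103953 = 49.899 W/m².
— Configuration B (φ=+75.3°):
cos H₀ = −tan(+75.3°) tan(+0.600°) = -0.0399, H₀ = 1.6107 rad.
Bracket: H₀ sin φ sin δ + cos φ cos δ sin H₀ = 1.6107×0.96727×0.01047 + 0.25376×0.99995×0.99920 = 0.016312 + 0.253544 = 0.269856.
Q̄ = (S₀/π) × [bracket] = (1508/π) × 0.269856 = 129.53 W/m².
Ratio Q̄_A / Q̄_B = 49.899 / 129.53 = 0.3852.

Q̄_A / Q̄_B ≈ 0.385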